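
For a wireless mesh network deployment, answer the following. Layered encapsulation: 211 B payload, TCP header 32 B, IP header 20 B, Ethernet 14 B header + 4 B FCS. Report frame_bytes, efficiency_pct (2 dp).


TCP segment = 211 + 32 = 243 B
IP packet = 243 + 20 = 263 B
Ethernet frame = 263 + 14 + 4 = 281 B
Efficiency = app / frame = 211 / 281 = 0.750890 = 75.0890% -> 75.09% (2 dp)

281, 75.09


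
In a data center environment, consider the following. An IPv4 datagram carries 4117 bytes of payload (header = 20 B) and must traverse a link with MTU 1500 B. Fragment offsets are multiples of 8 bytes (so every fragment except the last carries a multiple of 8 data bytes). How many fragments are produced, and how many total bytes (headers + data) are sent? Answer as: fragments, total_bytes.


Max data per non-final fragment = floor((MTU - header)/8)*8 = floor((1500 - 20)/8)*8 = floor(1480/8)*8 = 1480 B
Final fragment needs no 8-byte alignment: it can carry up to MTU - header = 1480 B
Non-final fragments needed = ceil((payload - 1480) / 1480) = ceil(2637/1480) = ceil(1.7818) = 2
Number of fragments = 2 + 1 = 3
Fragment sizes (data): 2 * 1480 B + 1157 B (last, 1157 <= 1480 OK)
Total bytes sent = payload + n_frags * header = 4117 + 3*20 = 4117 + 60 = 4177 B

3, 4177


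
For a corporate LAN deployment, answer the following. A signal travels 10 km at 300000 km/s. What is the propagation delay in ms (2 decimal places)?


Given: distance = 10 km, speed = 300000 km/s
Delay = distance / speed = 10 / 300000 seconds
Delay in ms = 10 * 1000 / 300000
Delay = 0.0333 ms
Rounded to 2 dp = 0.03 ms

0.03


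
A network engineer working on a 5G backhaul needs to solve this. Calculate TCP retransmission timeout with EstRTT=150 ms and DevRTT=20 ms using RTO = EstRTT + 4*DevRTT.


Given: EstRTT = 150 ms, DevRTT = 20 ms
Timeout = EstRTT + 4 * DevRTT
4 * DevRTT = 4 * 20 = 80
Timeout = 150 + 80 = 230 ms

230


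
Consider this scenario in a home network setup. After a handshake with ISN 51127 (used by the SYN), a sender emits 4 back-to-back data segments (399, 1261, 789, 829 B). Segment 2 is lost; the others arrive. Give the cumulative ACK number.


SYN uses sequence number 51127; first data byte = ISN + 1 = 51128.
Segment 1: SEQ = 51128, len = 399 B, covers [51128, 51526]
Segment 2: SEQ = 51527, len = 1261 B, covers [51527, 52787] [LOST]
Segment 3: SEQ = 52788, len = 789 B, covers [52788, 53576]
Segment 4: SEQ = 53577, len = 829 B, covers [53577, 54405]
In-order data received: bytes [51128, 51526] (segments 1..1).
Segment 2 missing -> gap begins at byte 51527; later segments buffered out of order.
Cumulative ACK = next expected in-order byte = 51128 + 399 = 51527

51527


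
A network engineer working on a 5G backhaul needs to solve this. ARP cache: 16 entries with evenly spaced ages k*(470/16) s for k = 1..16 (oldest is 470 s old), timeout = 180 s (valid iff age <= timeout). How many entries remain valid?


Ages are k * 470/16 s for k = 1..16 (spacing = 29.3750 s).
Entry k is valid iff k * 470/16 <= 180 iff k <= 16 * 180 / 470 = 6.1277
n_valid = floor(6.1277) = 6
(n_stale = 16 - 6 = 10)

6


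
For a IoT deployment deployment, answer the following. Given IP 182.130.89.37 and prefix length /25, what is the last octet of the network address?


Given: IP = 182.130.89.37, prefix = /25
Subnet mask = 255.255.255.128
Last octet of IP: 37
Last octet of mask: 128
Network last octet = 37 AND 128 = 0

0


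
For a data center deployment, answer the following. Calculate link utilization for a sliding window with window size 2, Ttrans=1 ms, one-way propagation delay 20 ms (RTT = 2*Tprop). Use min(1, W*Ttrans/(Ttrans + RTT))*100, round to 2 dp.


Given: W = 2, Ttrans = 1 ms, RTT = 40 ms (= 2 * Tprop, Tprop = 20 ms)
Cycle time = Ttrans + RTT = 1 + 40 = 41 ms (first packet sent until its ACK returns)
W * Ttrans = 2 * 1 = 2 ms of sending per cycle
W * Ttrans / (Ttrans + RTT) = 2 / 41 = 0.048780
U = min(1, 0.048780) = 0.048780
U% = 4.88%

4.88


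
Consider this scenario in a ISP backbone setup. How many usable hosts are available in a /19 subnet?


Given: subnet mask /19
Host bits = 32 - 19 = 13
Total addresses = 2^13 = 8192
Usable hosts = 8192 - 2 (network + broadcast) = 8190

8190


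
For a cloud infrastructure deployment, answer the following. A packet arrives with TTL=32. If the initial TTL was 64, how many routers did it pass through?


Given: initial TTL = 64, received TTL = 32
Hops = initial TTL - received TTL
Hops = 64 - 32 = 32

32


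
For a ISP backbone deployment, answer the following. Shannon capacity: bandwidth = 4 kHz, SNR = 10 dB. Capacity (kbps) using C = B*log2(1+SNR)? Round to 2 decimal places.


Given: B = 4 kHz, SNR = 10 dB
SNR linear = 10^(10/10) = 10
1 + SNR = 11
log2(11) = 3.4594316186
C = 4 * 1000 * 3.4594316186 = 13837.7265 bps
C = 13.837726 kbps -> 13.84 kbps (2 dp)

13.84


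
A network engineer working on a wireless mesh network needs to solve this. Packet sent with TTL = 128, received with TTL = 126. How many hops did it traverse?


Given: initial TTL = 128, received TTL = 126
Hops = initial TTL - received TTL
Hops = 128 - 126 = 2

2


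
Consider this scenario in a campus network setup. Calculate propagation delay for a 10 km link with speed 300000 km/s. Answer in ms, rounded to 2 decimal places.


Given: distance = 10 km, speed = 300000 km/s
Delay = distance / speed = 10 / 300000 seconds
Delay in ms = 10 * 1000 / 300000
Delay = 0.0333 ms
Rounded to 2 dp = 0.03 ms

0.03


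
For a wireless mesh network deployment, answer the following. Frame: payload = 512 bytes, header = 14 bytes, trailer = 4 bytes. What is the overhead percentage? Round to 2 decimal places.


Given: payload = 512 B, header = 14 B, trailer = 4 B
Overhead bytes = header + trailer = 14 + 4 = 18
Total frame = payload + overhead = 512 + 18 = 530
Overhead % = 18 / 530 * 100 = 3.3962% -> 3.40% (2 dp)

3.40


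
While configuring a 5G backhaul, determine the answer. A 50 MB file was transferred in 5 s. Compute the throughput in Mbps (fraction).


Given: file = 50 MB, time = 5 s
File in Mb = 50 * 8 = 400 Mb
Throughput = 400 / 5 Mbps
Throughput = 80 Mbps

80


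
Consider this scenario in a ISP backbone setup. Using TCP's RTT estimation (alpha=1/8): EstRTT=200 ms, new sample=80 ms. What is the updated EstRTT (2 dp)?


Given: EstRTT = 200 ms, SampleRTT = 80 ms, alpha = 1/8
New EstRTT = (1 - alpha) * EstRTT + alpha * SampleRTT
(7/8) * 200 = 175
(1/8) * 80 = 10
New EstRTT = 175 + 10 = 185 ms -> 185.00 ms (2 dp)

185.00


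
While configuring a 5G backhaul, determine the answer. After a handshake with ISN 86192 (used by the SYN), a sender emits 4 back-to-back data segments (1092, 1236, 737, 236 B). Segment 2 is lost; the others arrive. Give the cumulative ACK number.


SYN uses sequence number 86192; first data byte = ISN + 1 = 86193.
Segment 1: SEQ = 86193, len = 1092 B, covers [86193, 87284]
Segment 2: SEQ = 87285, len = 1236 B, covers [87285, 88520] [LOST]
Segment 3: SEQ = 88521, len = 737 B, covers [88521, 89257]
Segment 4: SEQ = 89258, len = 236 B, covers [89258, 89493]
In-order data received: bytes [86193, 87284] (segments 1..1).
Segment 2 missing -> gap begins at byte 87285; later segments buffered out of order.
Cumulative ACK = next expected in-order byte = 86193 + 1092 = 87285

87285


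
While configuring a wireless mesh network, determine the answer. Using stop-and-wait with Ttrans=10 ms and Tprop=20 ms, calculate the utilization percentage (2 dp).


Given: Ttrans = 10 ms, Tprop = 20 ms
RTT = 2 * Tprop = 2 * 20 = 40 ms
U = Ttrans / (Ttrans + RTT)
U = 10 / (10 + 40)
U = 10 / 50 = 0.2
U% = 20.00%

20.00


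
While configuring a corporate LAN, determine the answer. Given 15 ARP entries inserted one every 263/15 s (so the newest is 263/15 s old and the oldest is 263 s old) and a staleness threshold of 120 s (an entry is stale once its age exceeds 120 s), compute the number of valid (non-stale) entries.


Ages are k * 263/15 s for k = 1..15 (spacing = 17.5333 s).
Entry k is valid iff k * 263/15 <= 120 iff k <= 15 * 120 / 263 = 6.8441
n_valid = floor(6.8441) = 6
(n_stale = 15 - 6 = 9)

6


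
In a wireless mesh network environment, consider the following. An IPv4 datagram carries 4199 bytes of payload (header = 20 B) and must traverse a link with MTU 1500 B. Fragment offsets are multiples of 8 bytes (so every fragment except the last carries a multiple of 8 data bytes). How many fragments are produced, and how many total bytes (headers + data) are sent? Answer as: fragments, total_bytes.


Max data per non-final fragment = floor((MTU - header)/8)*8 = floor((1500 - 20)/8)*8 = floor(1480/8)*8 = 1480 B
Final fragment needs no 8-byte alignment: it can carry up to MTU - header = 1480 B
Non-final fragments needed = ceil((payload - 1480) / 1480) = ceil(2719/1480) = ceil(1.8372) = 2
Number of fragments = 2 + 1 = 3
Fragment sizes (data): 2 * 1480 B + 1239 B (last, 1239 <= 1480 OK)
Total bytes sent = payload + n_frags * header = 4199 + 3*20 = 4199 + 60 = 4259 B

3, 4259


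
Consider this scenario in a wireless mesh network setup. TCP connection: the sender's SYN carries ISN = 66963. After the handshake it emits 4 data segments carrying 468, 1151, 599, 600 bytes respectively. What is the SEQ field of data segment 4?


The SYN occupies sequence number ISN = 66963, so the first data byte is ISN + 1 = 66964.
SEQ of data segment i = (ISN + 1) + sum of payload sizes of segments 1..i-1.
Segment 1: SEQ = 66964, payload = 468 bytes
Segment 2: SEQ = 67432, payload = 1151 bytes
Segment 3: SEQ = 68583, payload = 599 bytes
Segment 4: SEQ = 69182, payload = 600 bytes
SEQ of segment 4 = 66964 + 468 + 1151 + 599 = 69182

69182


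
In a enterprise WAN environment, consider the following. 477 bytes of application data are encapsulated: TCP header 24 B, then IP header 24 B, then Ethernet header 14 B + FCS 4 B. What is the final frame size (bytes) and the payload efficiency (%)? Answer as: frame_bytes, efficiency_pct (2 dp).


TCP segment = 477 + 24 = 501 B
IP packet = 501 + 24 = 525 B
Ethernet frame = 525 + 14 + 4 = 543 B
Efficiency = app / frame = 477 / 543 = 0.878453 = 87.8453% -> 87.85% (2 dp)

543, 87.85


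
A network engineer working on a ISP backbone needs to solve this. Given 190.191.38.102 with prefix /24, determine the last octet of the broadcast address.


Given: IP = 190.191.38.102, prefix = /24
Host bits = 32 - 24 = 8
Network last octet = 102 AND mask = 0
Host part size = 2^8 - 1 = 255
Broadcast last octet = 0 OR 255 = 255

255


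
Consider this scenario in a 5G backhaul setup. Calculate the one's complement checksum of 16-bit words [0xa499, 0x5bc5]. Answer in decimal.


Given words: [0xa499, 0x5bc5]
Step 1: Sum all words
Raw sum = 42137 + 23493 = 65630
Step 2: Fold carry: (94 + 1) = 95
One's complement = ~95 & 0xFFFF = 65440

65440


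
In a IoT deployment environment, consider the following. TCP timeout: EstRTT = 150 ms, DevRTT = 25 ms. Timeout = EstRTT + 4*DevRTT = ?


Given: EstRTT = 150 ms, DevRTT = 25 ms
Timeout = EstRTT + 4 * DevRTT
4 * DevRTT = 4 * 25 = 100
Timeout = 150 + 100 = 250 ms

250


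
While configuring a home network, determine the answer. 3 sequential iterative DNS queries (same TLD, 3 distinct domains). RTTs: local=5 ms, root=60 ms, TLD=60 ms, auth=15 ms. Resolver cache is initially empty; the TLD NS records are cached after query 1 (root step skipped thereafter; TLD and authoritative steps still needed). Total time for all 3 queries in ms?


Lookup 1 (cold cache): local + root + TLD + auth = 5 + 60 + 60 + 15 = 140 ms
Lookups 2..3 (TLD NS cached -> skip root; new domain -> still ask TLD and auth): local + TLD + auth = 5 + 60 + 15 = 80 ms each
Remaining 2 lookups: 2 * 80 = 160 ms
Total = 140 + 160 = 300 ms

300


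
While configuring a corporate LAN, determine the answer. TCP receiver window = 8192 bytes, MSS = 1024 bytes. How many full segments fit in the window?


Given: RWND = 8192 bytes, MSS = 1024 bytes
Full segments = floor(RWND / MSS)
Full segments = floor(8192 / 1024)
Full segments = floor(8.0) = 8

8


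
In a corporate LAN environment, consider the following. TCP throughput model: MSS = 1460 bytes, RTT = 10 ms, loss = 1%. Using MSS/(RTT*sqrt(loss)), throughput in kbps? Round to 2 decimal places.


Given: MSS = 1460 bytes, RTT = 10 ms, loss = 1%
RTT in seconds = 10 / 1000 = 0.01
Loss rate = 1% = 0.01
sqrt(loss) = sqrt(0.01) = 0.1
Throughput (bytes/s) = 1460 / (0.01 * 0.1) = 1460000.0000
Throughput (kbps) = 1460000.0000 * 8 / 1000 = 11680.000000 -> 11680.00 kbps (2 dp)

11680.00


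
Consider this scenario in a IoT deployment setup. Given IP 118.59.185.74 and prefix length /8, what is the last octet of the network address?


Given: IP = 118.59.185.74, prefix = /8
Subnet mask = 255.0.0.0
Last octet of IP: 74
Last octet of mask: 0
Network last octet = 74 AND 0 = 0

0


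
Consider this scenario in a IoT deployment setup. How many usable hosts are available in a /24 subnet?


Given: subnet mask /24
Host bits = 32 - 24 = 8
Total addresses = 2^8 = 256
Usable hosts = 256 - 2 (network + broadcast) = 254

254


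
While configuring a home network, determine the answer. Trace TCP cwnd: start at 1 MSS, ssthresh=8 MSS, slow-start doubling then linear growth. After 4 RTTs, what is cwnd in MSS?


RTT 0: cwnd = 1 MSS (initial)
RTT 1: cwnd = 2 MSS (slow start, doubled)
RTT 2: cwnd = 4 MSS (slow start, doubled)
RTT 3: cwnd = 8 MSS (slow start, doubled)
RTT 4: cwnd = 9 MSS (congestion avoidance, +1)

9


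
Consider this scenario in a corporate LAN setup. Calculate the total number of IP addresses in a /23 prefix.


Given: CIDR prefix /23
Host bits = 32 - 23 = 9
Total addresses = 2^9 = 512

512


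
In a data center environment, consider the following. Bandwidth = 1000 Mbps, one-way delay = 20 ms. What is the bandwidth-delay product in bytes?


Given: bandwidth = 1000 Mbps, delay = 20 ms
BDP in bits = 1000 * 10^6 * 20 / 1000
BDP in bits = 20000000
BDP in bytes = 20000000 / 8 = 2500000

2500000


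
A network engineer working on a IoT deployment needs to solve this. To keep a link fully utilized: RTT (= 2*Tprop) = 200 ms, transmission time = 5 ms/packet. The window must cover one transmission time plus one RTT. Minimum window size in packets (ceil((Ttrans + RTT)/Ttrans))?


Given: Ttrans = 5 ms, RTT = 200 ms (= 2 * Tprop, Tprop = 100 ms)
Time until first ACK returns = Ttrans + RTT = 5 + 200 = 205 ms
Need W * Ttrans >= Ttrans + RTT  ->  W >= (Ttrans + RTT) / Ttrans
(Ttrans + RTT) / Ttrans = 205 / 5 = 41
W_min = ceil(41) = 41

41


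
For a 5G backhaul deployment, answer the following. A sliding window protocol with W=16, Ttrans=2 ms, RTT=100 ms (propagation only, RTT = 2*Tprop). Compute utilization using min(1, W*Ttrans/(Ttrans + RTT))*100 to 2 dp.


Given: W = 16, Ttrans = 2 ms, RTT = 100 ms (= 2 * Tprop, Tprop = 50 ms)
Cycle time = Ttrans + RTT = 2 + 100 = 102 ms (first packet sent until its ACK returns)
W * Ttrans = 16 * 2 = 32 ms of sending per cycle
W * Ttrans / (Ttrans + RTT) = 32 / 102 = 0.313725
U = min(1, 0.313725) = 0.313725
U% = 31.37%

31.37


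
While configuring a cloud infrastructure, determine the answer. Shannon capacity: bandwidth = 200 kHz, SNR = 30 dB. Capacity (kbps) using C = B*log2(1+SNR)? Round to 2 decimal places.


Given: B = 200 kHz, SNR = 30 dB
SNR linear = 10^(30/10) = 1000
1 + SNR = 1001
log2(1001) = 9.9672262588
C = 200 * 1000 * 9.9672262588 = 1993445.2518 bps
C = 1993.445252 kbps -> 1993.45 kbps (2 dp)

1993.45


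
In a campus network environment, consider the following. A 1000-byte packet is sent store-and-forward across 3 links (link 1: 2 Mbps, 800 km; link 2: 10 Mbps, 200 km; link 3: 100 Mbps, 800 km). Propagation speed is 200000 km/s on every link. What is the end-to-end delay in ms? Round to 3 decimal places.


Packet = 1000 bytes = 8000 bits. Store-and-forward: sum (t_trans + t_prop) per link.
Link 1: t_trans = 8000/(2*10^6) s = 4.0000 ms; t_prop = 800/200000 s = 4.0000 ms; subtotal = 8.0000 ms
Link 2: t_trans = 8000/(10*10^6) s = 0.8000 ms; t_prop = 200/200000 s = 1.0000 ms; subtotal = 1.8000 ms
Link 3: t_trans = 8000/(100*10^6) s = 0.0800 ms; t_prop = 800/200000 s = 4.0000 ms; subtotal = 4.0800 ms
End-to-end = 8.0000 + 1.8000 + 4.0800 = 13.8800 ms -> 13.880 ms (3 dp)

13.880


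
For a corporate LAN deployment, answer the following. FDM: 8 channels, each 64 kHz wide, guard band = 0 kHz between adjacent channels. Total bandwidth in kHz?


Given: 8 channels, 64 kHz each, guard = 0 kHz
Channel bandwidth = 8 * 64 = 512 kHz
Guard bands = 7 gaps * 0 kHz = 0 kHz
Total = 512 + 0 = 512 kHz

512


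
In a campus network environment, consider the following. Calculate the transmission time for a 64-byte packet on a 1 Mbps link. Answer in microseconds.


Given: packet = 64 bytes, bandwidth = 1 Mbps
Packet in bits = 64 * 8 = 512 bits
Bandwidth = 1 * 10^6 = 1000000 bps
Time = 512 / 1000000 seconds
Time in us = 512 * 10^6 / 1000000 = 512

512


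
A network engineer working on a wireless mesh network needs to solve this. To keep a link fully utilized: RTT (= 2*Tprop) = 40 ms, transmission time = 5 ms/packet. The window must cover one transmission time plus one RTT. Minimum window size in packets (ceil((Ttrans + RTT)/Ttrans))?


Given: Ttrans = 5 ms, RTT = 40 ms (= 2 * Tprop, Tprop = 20 ms)
Time until first ACK returns = Ttrans + RTT = 5 + 40 = 45 ms
Need W * Ttrans >= Ttrans + RTT  ->  W >= (Ttrans + RTT) / Ttrans
(Ttrans + RTT) / Ttrans = 45 / 5 = 9
W_min = ceil(9) = 9

9


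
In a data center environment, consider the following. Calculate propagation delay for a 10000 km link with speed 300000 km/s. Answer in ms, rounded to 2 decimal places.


Given: distance = 10000 km, speed = 300000 km/s
Delay = distance / speed = 10000 / 300000 seconds
Delay in ms = 10000 * 1000 / 300000
Delay = 33.3333 ms
Rounded to 2 dp = 33.33 ms

33.33


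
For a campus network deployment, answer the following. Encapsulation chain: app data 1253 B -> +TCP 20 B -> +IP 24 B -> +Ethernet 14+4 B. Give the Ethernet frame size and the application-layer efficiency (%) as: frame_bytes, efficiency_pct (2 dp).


TCP segment = 1253 + 20 = 1273 B
IP packet = 1273 + 24 = 1297 B
Ethernet frame = 1297 + 14 + 4 = 1315 B
Efficiency = app / frame = 1253 / 1315 = 0.952852 = 95.2852% -> 95.29% (2 dp)

1315, 95.29


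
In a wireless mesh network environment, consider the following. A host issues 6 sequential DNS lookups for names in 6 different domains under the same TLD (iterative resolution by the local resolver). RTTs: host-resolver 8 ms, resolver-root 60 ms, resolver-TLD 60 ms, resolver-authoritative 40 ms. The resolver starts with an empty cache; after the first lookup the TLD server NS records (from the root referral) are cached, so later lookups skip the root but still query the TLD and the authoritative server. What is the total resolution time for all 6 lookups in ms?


Lookup 1 (cold cache): local + root + TLD + auth = 8 + 60 + 60 + 40 = 168 ms
Lookups 2..6 (TLD NS cached -> skip root; new domain -> still ask TLD and auth): local + TLD + auth = 8 + 60 + 40 = 108 ms each
Remaining 5 lookups: 5 * 108 = 540 ms
Total = 168 + 540 = 708 ms

708


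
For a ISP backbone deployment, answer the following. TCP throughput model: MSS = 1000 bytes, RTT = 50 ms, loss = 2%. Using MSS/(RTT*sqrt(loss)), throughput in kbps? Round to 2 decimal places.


Given: MSS = 1000 bytes, RTT = 50 ms, loss = 2%
RTT in seconds = 50 / 1000 = 0.05
Loss rate = 2% = 0.02
sqrt(loss) = sqrt(0.02) = 0.141421356237
Throughput (bytes/s) = 1000 / (0.05 * 0.141421356237) = 141421.3562
Throughput (kbps) = 141421.3562 * 8 / 1000 = 1131.370850 -> 1131.37 kbps (2 dp)

1131.37


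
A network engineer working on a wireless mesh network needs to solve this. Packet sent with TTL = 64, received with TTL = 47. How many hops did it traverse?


Given: initial TTL = 64, received TTL = 47
Hops = initial TTL - received TTL
Hops = 64 - 47 = 17

17


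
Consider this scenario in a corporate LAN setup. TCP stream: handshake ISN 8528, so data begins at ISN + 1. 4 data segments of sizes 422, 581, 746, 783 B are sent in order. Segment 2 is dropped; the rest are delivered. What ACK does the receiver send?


SYN uses sequence number 8528; first data byte = ISN + 1 = 8529.
Segment 1: SEQ = 8529, len = 422 B, covers [8529, 8950]
Segment 2: SEQ = 8951, len = 581 B, covers [8951, 9531] [LOST]
Segment 3: SEQ = 9532, len = 746 B, covers [9532, 10277]
Segment 4: SEQ = 10278, len = 783 B, covers [10278, 11060]
In-order data received: bytes [8529, 8950] (segments 1..1).
Segment 2 missing -> gap begins at byte 8951; later segments buffered out of order.
Cumulative ACK = next expected in-order byte = 8529 + 422 = 8951

8951


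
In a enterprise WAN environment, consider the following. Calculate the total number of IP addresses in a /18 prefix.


Given: CIDR prefix /18
Host bits = 32 - 18 = 14
Total addresses = 2^14 = 16384

16384


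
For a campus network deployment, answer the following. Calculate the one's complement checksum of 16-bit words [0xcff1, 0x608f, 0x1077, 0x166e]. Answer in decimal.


Given words: [0xcff1, 0x608f, 0x1077, 0x166e]
Step 1: Sum all words
Raw sum = 53233 + 24719 + 4215 + 5742 = 87909
Step 2: Fold carry: (22373 + 1) = 22374
One's complement = ~22374 & 0xFFFF = 43161

43161


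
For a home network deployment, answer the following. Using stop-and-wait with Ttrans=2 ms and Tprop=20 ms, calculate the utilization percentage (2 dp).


Given: Ttrans = 2 ms, Tprop = 20 ms
RTT = 2 * Tprop = 2 * 20 = 40 ms
U = Ttrans / (Ttrans + RTT)
U = 2 / (2 + 40)
U = 2 / 42 = 0.047619
U% = 4.76%

4.76


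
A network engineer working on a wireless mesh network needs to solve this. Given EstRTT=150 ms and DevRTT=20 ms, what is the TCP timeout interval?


Given: EstRTT = 150 ms, DevRTT = 20 ms
Timeout = EstRTT + 4 * DevRTT
4 * DevRTT = 4 * 20 = 80
Timeout = 150 + 80 = 230 ms

230


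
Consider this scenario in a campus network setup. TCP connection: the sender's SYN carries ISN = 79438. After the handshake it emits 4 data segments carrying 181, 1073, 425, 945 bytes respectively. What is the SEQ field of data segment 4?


The SYN occupies sequence number ISN = 79438, so the first data byte is ISN + 1 = 79439.
SEQ of data segment i = (ISN + 1) + sum of payload sizes of segments 1..i-1.
Segment 1: SEQ = 79439, payload = 181 bytes
Segment 2: SEQ = 79620, payload = 1073 bytes
Segment 3: SEQ = 80693, payload = 425 bytes
Segment 4: SEQ = 81118, payload = 945 bytes
SEQ of segment 4 = 79439 + 181 + 1073 + 425 = 81118

81118


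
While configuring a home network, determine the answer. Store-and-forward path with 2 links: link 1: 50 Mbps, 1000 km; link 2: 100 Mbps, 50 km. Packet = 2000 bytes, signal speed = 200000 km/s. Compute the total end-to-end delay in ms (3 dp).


Packet = 2000 bytes = 16000 bits. Store-and-forward: sum (t_trans + t_prop) per link.
Link 1: t_trans = 16000/(50*10^6) s = 0.3200 ms; t_prop = 1000/200000 s = 5.0000 ms; subtotal = 5.3200 ms
Link 2: t_trans = 16000/(100*10^6) s = 0.1600 ms; t_prop = 50/200000 s = 0.2500 ms; subtotal = 0.4100 ms
End-to-end = 5.3200 + 0.4100 = 5.7300 ms -> 5.730 ms (3 dp)

5.730


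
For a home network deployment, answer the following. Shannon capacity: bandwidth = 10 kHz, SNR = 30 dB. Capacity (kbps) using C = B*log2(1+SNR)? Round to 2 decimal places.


Given: B = 10 kHz, SNR = 30 dB
SNR linear = 10^(30/10) = 1000
1 + SNR = 1001
log2(1001) = 9.9672262588
C = 10 * 1000 * 9.9672262588 = 99672.2626 bps
C = 99.672263 kbps -> 99.67 kbps (2 dp)

99.67


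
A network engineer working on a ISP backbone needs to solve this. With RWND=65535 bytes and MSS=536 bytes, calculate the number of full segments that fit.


Given: RWND = 65535 bytes, MSS = 536 bytes
Full segments = floor(RWND / MSS)
Full segments = floor(65535 / 536)
Full segments = floor(122.2668) = 122

122


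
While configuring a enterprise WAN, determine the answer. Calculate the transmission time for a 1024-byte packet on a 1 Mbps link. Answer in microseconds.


Given: packet = 1024 bytes, bandwidth = 1 Mbps
Packet in bits = 1024 * 8 = 8192 bits
Bandwidth = 1 * 10^6 = 1000000 bps
Time = 8192 / 1000000 seconds
Time in us = 8192 * 10^6 / 1000000 = 8192

8192


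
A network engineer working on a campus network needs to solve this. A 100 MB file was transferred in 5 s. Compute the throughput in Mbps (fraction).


Given: file = 100 MB, time = 5 s
File in Mb = 100 * 8 = 800 Mb
Throughput = 800 / 5 Mbps
Throughput = 160 Mbps

160


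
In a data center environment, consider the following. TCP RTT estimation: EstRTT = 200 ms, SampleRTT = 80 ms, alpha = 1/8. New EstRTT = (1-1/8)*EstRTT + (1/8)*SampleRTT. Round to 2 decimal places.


Given: EstRTT = 200 ms, SampleRTT = 80 ms, alpha = 1/8
New EstRTT = (1 - alpha) * EstRTT + alpha * SampleRTT
(7/8) * 200 = 175
(1/8) * 80 = 10
New EstRTT = 175 + 10 = 185 ms -> 185.00 ms (2 dp)

185.00


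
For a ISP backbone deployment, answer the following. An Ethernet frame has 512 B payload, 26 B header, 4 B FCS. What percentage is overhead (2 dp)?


Given: payload = 512 B, header = 26 B, trailer = 4 B
Overhead bytes = header + trailer = 26 + 4 = 30
Total frame = payload + overhead = 512 + 30 = 542
Overhead % = 30 / 542 * 100 = 5.5351% -> 5.54% (2 dp)

5.54


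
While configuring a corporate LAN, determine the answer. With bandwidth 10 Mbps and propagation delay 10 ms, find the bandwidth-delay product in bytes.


Given: bandwidth = 10 Mbps, delay = 10 ms
BDP in bits = 10 * 10^6 * 10 / 1000
BDP in bits = 100000
BDP in bytes = 100000 / 8 = 12500

12500


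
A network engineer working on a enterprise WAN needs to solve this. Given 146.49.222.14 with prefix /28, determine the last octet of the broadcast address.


Given: IP = 146.49.222.14, prefix = /28
Host bits = 32 - 28 = 4
Network last octet = 14 AND mask = 0
Host part size = 2^4 - 1 = 15
Broadcast last octet = 0 OR 15 = 15

15


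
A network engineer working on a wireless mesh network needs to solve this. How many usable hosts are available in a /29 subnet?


Given: subnet mask /29
Host bits = 32 - 29 = 3
Total addresses = 2^3 = 8
Usable hosts = 8 - 2 (network + broadcast) = 6

6


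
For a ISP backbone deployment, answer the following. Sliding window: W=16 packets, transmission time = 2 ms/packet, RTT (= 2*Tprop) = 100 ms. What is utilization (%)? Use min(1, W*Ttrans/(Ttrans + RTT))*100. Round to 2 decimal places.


Given: W = 16, Ttrans = 2 ms, RTT = 100 ms (= 2 * Tprop, Tprop = 50 ms)
Cycle time = Ttrans + RTT = 2 + 100 = 102 ms (first packet sent until its ACK returns)
W * Ttrans = 16 * 2 = 32 ms of sending per cycle
W * Ttrans / (Ttrans + RTT) = 32 / 102 = 0.313725
U = min(1, 0.313725) = 0.313725
U% = 31.37%

31.37


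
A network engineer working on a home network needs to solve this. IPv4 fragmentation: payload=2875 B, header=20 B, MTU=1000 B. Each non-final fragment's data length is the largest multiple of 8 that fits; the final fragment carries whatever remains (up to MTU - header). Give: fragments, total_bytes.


Max data per non-final fragment = floor((MTU - header)/8)*8 = floor((1000 - 20)/8)*8 = floor(980/8)*8 = 976 B
Final fragment needs no 8-byte alignment: it can carry up to MTU - header = 980 B
Non-final fragments needed = ceil((payload - 980) / 976) = ceil(1895/976) = ceil(1.9416) = 2
Number of fragments = 2 + 1 = 3
Fragment sizes (data): 2 * 976 B + 923 B (last, 923 <= 980 OK)
Total bytes sent = payload + n_frags * header = 2875 + 3*20 = 2875 + 60 = 2935 B

3, 2935


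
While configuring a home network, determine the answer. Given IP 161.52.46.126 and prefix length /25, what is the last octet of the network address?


Given: IP = 161.52.46.126, prefix = /25
Subnet mask = 255.255.255.128
Last octet of IP: 126
Last octet of mask: 128
Network last octet = 126 AND 128 = 0

0


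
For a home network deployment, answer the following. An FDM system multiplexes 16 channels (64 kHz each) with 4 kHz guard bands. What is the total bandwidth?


Given: 16 channels, 64 kHz each, guard = 4 kHz
Channel bandwidth = 16 * 64 = 1024 kHz
Guard bands = 15 gaps * 4 kHz = 60 kHz
Total = 1024 + 60 = 1084 kHz

1084


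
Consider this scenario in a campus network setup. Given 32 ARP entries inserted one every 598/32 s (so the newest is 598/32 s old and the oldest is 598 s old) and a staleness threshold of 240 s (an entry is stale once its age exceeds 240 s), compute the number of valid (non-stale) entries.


Ages are k * 598/32 s for k = 1..32 (spacing = 18.6875 s).
Entry k is valid iff k * 598/32 <= 240 iff k <= 32 * 240 / 598 = 12.8428
n_valid = floor(12.8428) = 12
(n_stale = 32 - 12 = 20)

12


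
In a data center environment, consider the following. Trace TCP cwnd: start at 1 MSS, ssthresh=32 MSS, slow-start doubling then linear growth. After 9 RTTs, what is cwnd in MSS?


RTT 0: cwnd = 1 MSS (initial)
RTT 1: cwnd = 2 MSS (slow start, doubled)
RTT 2: cwnd = 4 MSS (slow start, doubled)
RTT 3: cwnd = 8 MSS (slow start, doubled)
RTT 4: cwnd = 16 MSS (slow start, doubled)
RTT 5: cwnd = 32 MSS (slow start, doubled)
RTT 6: cwnd = 33 MSS (congestion avoidance, +1)
RTT 7: cwnd = 34 MSS (congestion avoidance, +1)
RTT 8: cwnd = 35 MSS (congestion avoidance, +1)
RTT 9: cwnd = 36 MSS (congestion avoidance, +1)

36


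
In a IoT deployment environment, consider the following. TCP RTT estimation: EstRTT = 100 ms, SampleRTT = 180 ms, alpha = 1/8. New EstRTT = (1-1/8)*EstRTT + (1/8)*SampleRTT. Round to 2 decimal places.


Given: EstRTT = 100 ms, SampleRTT = 180 ms, alpha = 1/8
New EstRTT = (1 - alpha) * EstRTT + alpha * SampleRTT
(7/8) * 100 = 87.5
(1/8) * 180 = 22.5
New EstRTT = 87.5 + 22.5 = 110 ms -> 110.00 ms (2 dp)

110.00


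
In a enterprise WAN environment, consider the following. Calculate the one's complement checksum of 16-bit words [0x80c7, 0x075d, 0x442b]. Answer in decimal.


Given words: [0x80c7, 0x075d, 0x442b]
Step 1: Sum all words
Raw sum = 32967 + 1885 + 17451 = 52303
One's complement = ~52303 & 0xFFFF = 13232

13232


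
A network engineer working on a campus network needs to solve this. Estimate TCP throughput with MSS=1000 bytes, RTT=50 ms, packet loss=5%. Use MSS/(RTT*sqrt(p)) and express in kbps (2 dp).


Given: MSS = 1000 bytes, RTT = 50 ms, loss = 5%
RTT in seconds = 50 / 1000 = 0.05
Loss rate = 5% = 0.05
sqrt(loss) = sqrt(0.05) = 0.223606797750
Throughput (bytes/s) = 1000 / (0.05 * 0.223606797750) = 89442.7191
Throughput (kbps) = 89442.7191 * 8 / 1000 = 715.541753 -> 715.54 kbps (2 dp)

715.54


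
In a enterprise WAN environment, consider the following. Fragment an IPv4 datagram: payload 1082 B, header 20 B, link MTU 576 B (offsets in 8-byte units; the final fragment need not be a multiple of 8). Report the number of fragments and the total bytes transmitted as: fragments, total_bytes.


Max data per non-final fragment = floor((MTU - header)/8)*8 = floor((576 - 20)/8)*8 = floor(556/8)*8 = 552 B
Final fragment needs no 8-byte alignment: it can carry up to MTU - header = 556 B
Non-final fragments needed = ceil((payload - 556) / 552) = ceil(526/552) = ceil(0.9529) = 1
Number of fragments = 1 + 1 = 2
Fragment sizes (data): 1 * 552 B + 530 B (last, 530 <= 556 OK)
Total bytes sent = payload + n_frags * header = 1082 + 2*20 = 1082 + 40 = 1122 B

2, 1122


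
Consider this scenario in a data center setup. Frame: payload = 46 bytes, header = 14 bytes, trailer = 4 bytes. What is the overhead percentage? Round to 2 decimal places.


Given: payload = 46 B, header = 14 B, trailer = 4 B
Overhead bytes = header + trailer = 14 + 4 = 18
Total frame = payload + overhead = 46 + 18 = 64
Overhead % = 18 / 64 * 100 = 28.1250% -> 28.13% (2 dp)

28.13


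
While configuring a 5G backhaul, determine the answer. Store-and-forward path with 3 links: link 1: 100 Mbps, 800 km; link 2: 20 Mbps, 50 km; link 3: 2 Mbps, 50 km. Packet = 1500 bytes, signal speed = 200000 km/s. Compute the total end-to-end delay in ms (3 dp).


Packet = 1500 bytes = 12000 bits. Store-and-forward: sum (t_trans + t_prop) per link.
Link 1: t_trans = 12000/(100*10^6) s = 0.1200 ms; t_prop = 800/200000 s = 4.0000 ms; subtotal = 4.1200 ms
Link 2: t_trans = 12000/(20*10^6) s = 0.6000 ms; t_prop = 50/200000 s = 0.2500 ms; subtotal = 0.8500 ms
Link 3: t_trans = 12000/(2*10^6) s = 6.0000 ms; t_prop = 50/200000 s = 0.2500 ms; subtotal = 6.2500 ms
End-to-end = 4.1200 + 0.8500 + 6.2500 = 11.2200 ms -> 11.220 ms (3 dp)

11.220


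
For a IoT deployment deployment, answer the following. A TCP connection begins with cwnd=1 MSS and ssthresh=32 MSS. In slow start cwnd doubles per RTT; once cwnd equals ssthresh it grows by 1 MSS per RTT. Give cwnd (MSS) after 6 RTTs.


RTT 0: cwnd = 1 MSS (initial)
RTT 1: cwnd = 2 MSS (slow start, doubled)
RTT 2: cwnd = 4 MSS (slow start, doubled)
RTT 3: cwnd = 8 MSS (slow start, doubled)
RTT 4: cwnd = 16 MSS (slow start, doubled)
RTT 5: cwnd = 32 MSS (slow start, doubled)
RTT 6: cwnd = 33 MSS (congestion avoidance, +1)

33


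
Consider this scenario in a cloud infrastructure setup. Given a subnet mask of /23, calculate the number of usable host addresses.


Given: subnet mask /23
Host bits = 32 - 23 = 9
Total addresses = 2^9 = 512
Usable hosts = 512 - 2 (network + broadcast) = 510

510


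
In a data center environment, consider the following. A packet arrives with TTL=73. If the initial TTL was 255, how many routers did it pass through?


Given: initial TTL = 255, received TTL = 73
Hops = initial TTL - received TTL
Hops = 255 - 73 = 182

182


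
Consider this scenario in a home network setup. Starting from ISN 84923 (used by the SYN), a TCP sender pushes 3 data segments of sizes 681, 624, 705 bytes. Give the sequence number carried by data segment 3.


The SYN occupies sequence number ISN = 84923, so the first data byte is ISN + 1 = 84924.
SEQ of data segment i = (ISN + 1) + sum of payload sizes of segments 1..i-1.
Segment 1: SEQ = 84924, payload = 681 bytes
Segment 2: SEQ = 85605, payload = 624 bytes
Segment 3: SEQ = 86229, payload = 705 bytes
SEQ of segment 3 = 84924 + 681 + 624 = 86229

86229


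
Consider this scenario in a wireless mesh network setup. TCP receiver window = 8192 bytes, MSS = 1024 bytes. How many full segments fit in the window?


Given: RWND = 8192 bytes, MSS = 1024 bytes
Full segments = floor(RWND / MSS)
Full segments = floor(8192 / 1024)
Full segments = floor(8.0) = 8

8


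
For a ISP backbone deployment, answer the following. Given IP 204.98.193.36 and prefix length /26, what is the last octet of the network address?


Given: IP = 204.98.193.36, prefix = /26
Subnet mask = 255.255.255.192
Last octet of IP: 36
Last octet of mask: 192
Network last octet = 36 AND 192 = 0

0


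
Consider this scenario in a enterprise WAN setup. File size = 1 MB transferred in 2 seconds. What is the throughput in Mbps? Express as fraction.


Given: file = 1 MB, time = 2 s
File in Mb = 1 * 8 = 8 Mb
Throughput = 8 / 2 Mbps
Throughput = 4 Mbps

4


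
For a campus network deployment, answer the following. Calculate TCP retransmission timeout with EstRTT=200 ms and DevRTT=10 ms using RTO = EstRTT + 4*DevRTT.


Given: EstRTT = 200 ms, DevRTT = 10 ms
Timeout = EstRTT + 4 * DevRTT
4 * DevRTT = 4 * 10 = 40
Timeout = 200 + 40 = 240 ms

240


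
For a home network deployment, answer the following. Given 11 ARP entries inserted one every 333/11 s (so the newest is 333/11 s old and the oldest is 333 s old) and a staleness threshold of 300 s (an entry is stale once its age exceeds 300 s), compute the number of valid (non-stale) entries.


Ages are k * 333/11 s for k = 1..11 (spacing = 30.2727 s).
Entry k is valid iff k * 333/11 <= 300 iff k <= 11 * 300 / 333 = 9.9099
n_valid = floor(9.9099) = 9
(n_stale = 11 - 9 = 2)

9


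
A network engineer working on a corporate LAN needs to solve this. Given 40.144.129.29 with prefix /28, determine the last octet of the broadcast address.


Given: IP = 40.144.129.29, prefix = /28
Host bits = 32 - 28 = 4
Network last octet = 29 AND mask = 16
Host part size = 2^4 - 1 = 15
Broadcast last octet = 16 OR 15 = 31

31


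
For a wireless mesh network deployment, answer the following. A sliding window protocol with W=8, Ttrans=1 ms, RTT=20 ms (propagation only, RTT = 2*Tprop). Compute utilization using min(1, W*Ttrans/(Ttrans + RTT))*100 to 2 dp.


Given: W = 8, Ttrans = 1 ms, RTT = 20 ms (= 2 * Tprop, Tprop = 10 ms)
Cycle time = Ttrans + RTT = 1 + 20 = 21 ms (first packet sent until its ACK returns)
W * Ttrans = 8 * 1 = 8 ms of sending per cycle
W * Ttrans / (Ttrans + RTT) = 8 / 21 = 0.380952
U = min(1, 0.380952) = 0.380952
U% = 38.10%

38.10


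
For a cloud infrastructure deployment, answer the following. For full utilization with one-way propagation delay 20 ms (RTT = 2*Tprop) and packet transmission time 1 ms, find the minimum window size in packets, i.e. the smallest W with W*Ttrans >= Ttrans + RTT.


Given: Ttrans = 1 ms, RTT = 40 ms (= 2 * Tprop, Tprop = 20 ms)
Time until first ACK returns = Ttrans + RTT = 1 + 40 = 41 ms
Need W * Ttrans >= Ttrans + RTT  ->  W >= (Ttrans + RTT) / Ttrans
(Ttrans + RTT) / Ttrans = 41 / 1 = 41
W_min = ceil(41) = 41

41


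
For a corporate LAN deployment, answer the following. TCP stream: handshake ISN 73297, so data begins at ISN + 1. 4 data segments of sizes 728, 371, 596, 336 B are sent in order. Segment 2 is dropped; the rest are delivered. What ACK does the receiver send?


SYN uses sequence number 73297; first data byte = ISN + 1 = 73298.
Segment 1: SEQ = 73298, len = 728 B, covers [73298, 74025]
Segment 2: SEQ = 74026, len = 371 B, covers [74026, 74396] [LOST]
Segment 3: SEQ = 74397, len = 596 B, covers [74397, 74992]
Segment 4: SEQ = 74993, len = 336 B, covers [74993, 75328]
In-order data received: bytes [73298, 74025] (segments 1..1).
Segment 2 missing -> gap begins at byte 74026; later segments buffered out of order.
Cumulative ACK = next expected in-order byte = 73298 + 728 = 74026

74026


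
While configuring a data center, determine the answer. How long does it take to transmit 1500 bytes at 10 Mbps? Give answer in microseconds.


Given: packet = 1500 bytes, bandwidth = 10 Mbps
Packet in bits = 1500 * 8 = 12000 bits
Bandwidth = 10 * 10^6 = 10000000 bps
Time = 12000 / 10000000 seconds
Time in us = 12000 * 10^6 / 10000000 = 1200

1200


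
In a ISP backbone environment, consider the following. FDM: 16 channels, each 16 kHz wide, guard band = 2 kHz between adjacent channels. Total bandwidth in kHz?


Given: 16 channels, 16 kHz each, guard = 2 kHz
Channel bandwidth = 16 * 16 = 256 kHz
Guard bands = 15 gaps * 2 kHz = 30 kHz
Total = 256 + 30 = 286 kHz

286


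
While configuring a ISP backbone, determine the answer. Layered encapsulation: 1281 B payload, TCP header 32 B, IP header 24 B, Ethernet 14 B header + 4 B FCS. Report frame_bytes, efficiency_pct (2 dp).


TCP segment = 1281 + 32 = 1313 B
IP packet = 1313 + 24 = 1337 B
Ethernet frame = 1337 + 14 + 4 = 1355 B
Efficiency = app / frame = 1281 / 1355 = 0.945387 = 94.5387% -> 94.54% (2 dp)

1355, 94.54


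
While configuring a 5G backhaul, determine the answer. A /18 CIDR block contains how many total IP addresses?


Given: CIDR prefix /18
Host bits = 32 - 18 = 14
Total addresses = 2^14 = 16384

16384


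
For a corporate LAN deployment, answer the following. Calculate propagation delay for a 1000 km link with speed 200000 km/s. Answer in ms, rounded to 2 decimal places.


Given: distance = 1000 km, speed = 200000 km/s
Delay = distance / speed = 1000 / 200000 seconds
Delay in ms = 1000 * 1000 / 200000
Delay = 5.0000 ms
Rounded to 2 dp = 5.00 ms

5.00


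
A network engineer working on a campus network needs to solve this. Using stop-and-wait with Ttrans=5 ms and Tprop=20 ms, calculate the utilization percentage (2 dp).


Given: Ttrans = 5 ms, Tprop = 20 ms
RTT = 2 * Tprop = 2 * 20 = 40 ms
U = Ttrans / (Ttrans + RTT)
U = 5 / (5 + 40)
U = 5 / 45 = 0.111111
U% = 11.11%

11.11


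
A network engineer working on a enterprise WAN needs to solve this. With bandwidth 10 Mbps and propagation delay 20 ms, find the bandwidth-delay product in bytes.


Given: bandwidth = 10 Mbps, delay = 20 ms
BDP in bits = 10 * 10^6 * 20 / 1000
BDP in bits = 200000
BDP in bytes = 200000 / 8 = 25000

25000
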